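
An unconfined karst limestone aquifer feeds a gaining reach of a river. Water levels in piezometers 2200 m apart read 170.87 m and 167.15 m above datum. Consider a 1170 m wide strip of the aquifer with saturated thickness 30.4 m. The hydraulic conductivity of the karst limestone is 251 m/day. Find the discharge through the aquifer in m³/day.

Cross-sectional area A = 1170 × 30.4 = 35568 m².
Hydraulic gradient i = (170.87 − 167.15) / 2200 = 3.72 / 2200 = 0.001691.
Darcy's law: Q = K · A · i = 251.0 × 35568 × 0.001691 = 15096 m³/day.

15100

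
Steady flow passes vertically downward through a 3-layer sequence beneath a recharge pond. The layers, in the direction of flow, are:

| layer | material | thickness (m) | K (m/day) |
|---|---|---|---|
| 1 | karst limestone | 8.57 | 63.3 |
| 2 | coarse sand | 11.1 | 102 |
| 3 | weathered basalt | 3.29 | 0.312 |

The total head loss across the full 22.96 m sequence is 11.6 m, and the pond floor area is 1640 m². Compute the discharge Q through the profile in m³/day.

Flow is perpendicular to layering, so the layers act in series and the equivalent K is the thickness-weighted harmonic mean.
Total thickness L = 8.57 + 11.1 + 3.29 = 22.96 m.
Σ(b_i/K_i) = 8.57/63.3 + 11.1/102 + 3.29/0.312 = 10.79 d.
K_eq = L / Σ(b_i/K_i) = 22.96 / 10.79 = 2.128 m/day.
Q = K_eq · A · (Δh/L) = 2.128 × 1640 × (11.6/22.96) = 1763 m³/day.

1760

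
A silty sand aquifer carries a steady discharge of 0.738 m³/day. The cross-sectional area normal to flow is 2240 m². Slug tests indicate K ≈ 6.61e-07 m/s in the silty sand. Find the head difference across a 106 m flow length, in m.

Convert K: 6.61e-07 m/s × 86400 = 0.05711 m/day.
From Q = K·A·i, i = Q / (K·A) = 0.738 / (0.05711 × 2240) = 0.005769.
Head loss Δh = i · L = 0.005769 × 106 = 0.6115 m.

0.612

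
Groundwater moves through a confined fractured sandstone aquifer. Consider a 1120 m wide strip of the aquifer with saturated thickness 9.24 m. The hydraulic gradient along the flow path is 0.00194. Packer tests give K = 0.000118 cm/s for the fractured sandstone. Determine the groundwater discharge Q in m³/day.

2.05

Convert K: 0.000118 cm/s × 864 = 0.1020 m/day.
Cross-sectional area A = 1120 × 9.24 = 10349 m².
Hydraulic gradient i = 0.00194.
Darcy's law: Q = K · A · i = 0.1020 × 10349 × 0.001940 = 2.047 m³/day.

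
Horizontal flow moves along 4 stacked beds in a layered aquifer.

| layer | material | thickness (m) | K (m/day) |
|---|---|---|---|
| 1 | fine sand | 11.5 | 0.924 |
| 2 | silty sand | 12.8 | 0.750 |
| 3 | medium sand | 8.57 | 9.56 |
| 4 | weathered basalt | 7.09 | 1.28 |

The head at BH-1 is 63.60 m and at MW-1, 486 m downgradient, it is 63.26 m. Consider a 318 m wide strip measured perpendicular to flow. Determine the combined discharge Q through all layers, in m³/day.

24.7

Flow is parallel to layering, so each bed carries its own Darcy discharge and the transmissivities add.
Σ(K_i·b_i) = 0.924×11.5 + 0.750×12.8 + 9.56×8.57 + 1.28×7.09 = 111.2 m²/day.
Hydraulic gradient i = (63.60 − 63.26) / 486 = 0.34 / 486 = 0.0006996.
Q = Σ(K_i·b_i) · W · i = 111.2 × 318 × 0.0006996 = 24.75 m³/day.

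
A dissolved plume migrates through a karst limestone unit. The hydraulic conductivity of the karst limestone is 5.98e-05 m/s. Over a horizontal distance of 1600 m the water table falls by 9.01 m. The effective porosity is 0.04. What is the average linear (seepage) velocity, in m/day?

Convert K: 5.98e-05 m/s × 86400 = 5.167 m/day.
Hydraulic gradient i = Δh / L = 9.01 / 1600 = 0.005631.
Darcy flux q = K · i = 5.167 × 0.005631 = 0.02910 m/day.
Seepage velocity v = q / n_e = 0.02910 / 0.04 = 0.7274 m/day.

0.727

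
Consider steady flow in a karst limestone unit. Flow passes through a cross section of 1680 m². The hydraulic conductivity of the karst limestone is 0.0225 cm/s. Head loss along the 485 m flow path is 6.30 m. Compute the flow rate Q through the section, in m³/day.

424

Convert K: 0.0225 cm/s × 864 = 19.44 m/day.
Hydraulic gradient i = Δh / L = 6.30 / 485 = 0.01299.
Darcy's law: Q = K · A · i = 19.44 × 1680 × 0.01299 = 424.2 m³/day.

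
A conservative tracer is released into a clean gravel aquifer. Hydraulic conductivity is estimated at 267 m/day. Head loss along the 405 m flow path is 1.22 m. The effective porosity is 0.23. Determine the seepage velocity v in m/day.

Hydraulic gradient i = Δh / L = 1.22 / 405 = 0.003012.
Darcy flux q = K · i = 267.0 × 0.003012 = 0.8043 m/day.
Seepage velocity v = q / n_e = 0.8043 / 0.23 = 3.497 m/day.

3.50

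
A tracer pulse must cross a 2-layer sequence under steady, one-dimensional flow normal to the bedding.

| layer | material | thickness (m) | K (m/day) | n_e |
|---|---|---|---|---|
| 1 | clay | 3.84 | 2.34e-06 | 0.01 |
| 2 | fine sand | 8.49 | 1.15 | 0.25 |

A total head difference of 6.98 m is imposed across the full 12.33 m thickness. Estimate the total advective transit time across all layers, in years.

With flow normal to the layers, continuity requires the same specific discharge q through every layer.
Σ(b_i/K_i) = 3.84/2.34e-06 + 8.49/1.15 = 1.641e+06 d.
q = Δh / Σ(b_i/K_i) = 6.98 / 1.641e+06 = 4.253e-06 m/day.
In each layer the seepage velocity is v_i = q/n_i, so the layer transit time is t_i = b_i·n_i / q:
  layer 1 (clay): t_1 = 3.84 × 0.01 / 4.253e-06 = 9028 d
  layer 2 (fine sand): t_2 = 8.49 × 0.25 / 4.253e-06 = 4.990e+05 d
Total t = Σ t_i = 5.080e+05 days = 1391 years.

1390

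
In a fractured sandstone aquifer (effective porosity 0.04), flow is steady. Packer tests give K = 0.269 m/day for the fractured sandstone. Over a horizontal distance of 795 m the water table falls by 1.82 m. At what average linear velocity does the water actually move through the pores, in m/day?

0.0154

Hydraulic gradient i = Δh / L = 1.82 / 795 = 0.002289.
Darcy flux q = K · i = 0.2690 × 0.002289 = 0.0006158 m/day.
Seepage velocity v = q / n_e = 0.0006158 / 0.04 = 0.01540 m/day.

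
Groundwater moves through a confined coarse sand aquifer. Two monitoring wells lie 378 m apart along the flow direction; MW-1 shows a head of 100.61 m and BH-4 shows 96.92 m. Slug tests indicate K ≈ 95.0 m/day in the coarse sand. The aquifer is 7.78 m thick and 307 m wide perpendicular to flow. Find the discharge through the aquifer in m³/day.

Cross-sectional area A = 307 × 7.78 = 2388 m².
Hydraulic gradient i = (100.61 − 96.92) / 378 = 3.69 / 378 = 0.009762.
Darcy's law: Q = K · A · i = 95.00 × 2388 × 0.009762 = 2215 m³/day.

2220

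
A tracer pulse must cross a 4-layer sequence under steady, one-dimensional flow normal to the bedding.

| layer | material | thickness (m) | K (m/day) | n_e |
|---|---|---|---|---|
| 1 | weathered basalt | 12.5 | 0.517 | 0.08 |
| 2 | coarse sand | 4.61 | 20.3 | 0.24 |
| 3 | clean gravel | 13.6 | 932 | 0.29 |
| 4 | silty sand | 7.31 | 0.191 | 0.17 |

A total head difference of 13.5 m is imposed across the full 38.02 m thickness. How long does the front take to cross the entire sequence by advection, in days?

With flow normal to the layers, continuity requires the same specific discharge q through every layer.
Σ(b_i/K_i) = 12.5/0.517 + 4.61/20.3 + 13.6/932 + 7.31/0.191 = 62.69 d.
q = Δh / Σ(b_i/K_i) = 13.5 / 62.69 = 0.2153 m/day.
In each layer the seepage velocity is v_i = q/n_i, so the layer transit time is t_i = b_i·n_i / q:
  layer 1 (weathered basalt): t_1 = 12.5 × 0.08 / 0.2153 = 4.644 d
  layer 2 (coarse sand): t_2 = 4.61 × 0.24 / 0.2153 = 5.138 d
  layer 3 (clean gravel): t_3 = 13.6 × 0.29 / 0.2153 = 18.32 d
  layer 4 (silty sand): t_4 = 7.31 × 0.17 / 0.2153 = 5.771 d
Total t = Σ t_i = 33.87 days.

33.9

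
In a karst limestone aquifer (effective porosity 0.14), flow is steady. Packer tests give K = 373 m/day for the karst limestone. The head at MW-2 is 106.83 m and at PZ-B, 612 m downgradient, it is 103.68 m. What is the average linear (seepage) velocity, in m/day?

Hydraulic gradient i = (106.83 − 103.68) / 612 = 3.15 / 612 = 0.005147.
Darcy flux q = K · i = 373.0 × 0.005147 = 1.920 m/day.
Seepage velocity v = q / n_e = 1.920 / 0.14 = 13.71 m/day.

13.7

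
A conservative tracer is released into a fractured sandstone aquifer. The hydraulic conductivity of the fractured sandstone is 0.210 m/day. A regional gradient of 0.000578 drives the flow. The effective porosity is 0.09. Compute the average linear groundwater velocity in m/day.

Hydraulic gradient i = 0.000578.
Darcy flux q = K · i = 0.2100 × 0.0005780 = 0.0001214 m/day.
Seepage velocity v = q / n_e = 0.0001214 / 0.09 = 0.001349 m/day.

0.00135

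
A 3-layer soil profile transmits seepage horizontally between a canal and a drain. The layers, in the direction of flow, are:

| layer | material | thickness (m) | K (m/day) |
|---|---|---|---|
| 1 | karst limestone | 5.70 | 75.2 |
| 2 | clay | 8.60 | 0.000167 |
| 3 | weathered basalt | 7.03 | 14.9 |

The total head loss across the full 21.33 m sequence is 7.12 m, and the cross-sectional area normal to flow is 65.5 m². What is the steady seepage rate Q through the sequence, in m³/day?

Flow is perpendicular to layering, so the layers act in series and the equivalent K is the thickness-weighted harmonic mean.
Total thickness L = 5.70 + 8.60 + 7.03 = 21.33 m.
Σ(b_i/K_i) = 5.70/75.2 + 8.60/0.000167 + 7.03/14.9 = 51498 d.
K_eq = L / Σ(b_i/K_i) = 21.33 / 51498 = 0.0004142 m/day.
Q = K_eq · A · (Δh/L) = 0.0004142 × 65.5 × (7.12/21.33) = 0.009056 m³/day.

0.00906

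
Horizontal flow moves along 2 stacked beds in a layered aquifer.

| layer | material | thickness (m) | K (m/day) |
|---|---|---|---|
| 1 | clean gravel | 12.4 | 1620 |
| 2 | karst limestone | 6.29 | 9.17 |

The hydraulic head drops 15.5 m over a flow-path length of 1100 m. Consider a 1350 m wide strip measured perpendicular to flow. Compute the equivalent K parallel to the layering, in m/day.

1080

Flow is parallel to layering, so each bed carries its own Darcy discharge and the transmissivities add.
Σ(K_i·b_i) = 1620×12.4 + 9.17×6.29 = 20146 m²/day.
Total thickness b = 18.69 m, so K_eq = Σ(K_i·b_i)/b = 1078 m/day.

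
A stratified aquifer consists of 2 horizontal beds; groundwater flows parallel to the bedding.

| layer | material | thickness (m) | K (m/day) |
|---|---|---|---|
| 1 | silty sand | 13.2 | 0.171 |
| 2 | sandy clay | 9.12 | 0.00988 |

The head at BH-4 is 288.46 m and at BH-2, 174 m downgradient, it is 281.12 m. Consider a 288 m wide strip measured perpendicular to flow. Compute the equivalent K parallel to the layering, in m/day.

0.105

Flow is parallel to layering, so each bed carries its own Darcy discharge and the transmissivities add.
Σ(K_i·b_i) = 0.171×13.2 + 0.00988×9.12 = 2.347 m²/day.
Total thickness b = 22.32 m, so K_eq = Σ(K_i·b_i)/b = 0.1052 m/day.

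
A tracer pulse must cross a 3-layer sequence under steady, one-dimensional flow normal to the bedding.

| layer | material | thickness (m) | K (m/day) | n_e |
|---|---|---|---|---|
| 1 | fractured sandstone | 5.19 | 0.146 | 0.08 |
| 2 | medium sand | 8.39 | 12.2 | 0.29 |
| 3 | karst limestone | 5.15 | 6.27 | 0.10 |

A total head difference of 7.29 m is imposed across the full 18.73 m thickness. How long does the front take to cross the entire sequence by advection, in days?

17.1

With flow normal to the layers, continuity requires the same specific discharge q through every layer.
Σ(b_i/K_i) = 5.19/0.146 + 8.39/12.2 + 5.15/6.27 = 37.06 d.
q = Δh / Σ(b_i/K_i) = 7.29 / 37.06 = 0.1967 m/day.
In each layer the seepage velocity is v_i = q/n_i, so the layer transit time is t_i = b_i·n_i / q:
  layer 1 (fractured sandstone): t_1 = 5.19 × 0.08 / 0.1967 = 2.111 d
  layer 2 (medium sand): t_2 = 8.39 × 0.29 / 0.1967 = 12.37 d
  layer 3 (karst limestone): t_3 = 5.15 × 0.10 / 0.1967 = 2.618 d
Total t = Σ t_i = 17.10 days.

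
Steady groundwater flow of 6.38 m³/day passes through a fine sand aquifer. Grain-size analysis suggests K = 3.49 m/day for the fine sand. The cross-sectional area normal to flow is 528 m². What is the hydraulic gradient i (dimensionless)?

0.00346

From Q = K·A·i, i = Q / (K·A) = 6.38 / (3.490 × 528.0) = 0.003462.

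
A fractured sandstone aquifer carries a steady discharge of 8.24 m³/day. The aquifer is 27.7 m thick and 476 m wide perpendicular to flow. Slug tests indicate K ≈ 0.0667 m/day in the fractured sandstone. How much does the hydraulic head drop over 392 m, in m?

Cross-sectional area A = 476 × 27.7 = 13185 m².
From Q = K·A·i, i = Q / (K·A) = 8.24 / (0.06670 × 13185) = 0.009369.
Head loss Δh = i · L = 0.009369 × 392 = 3.673 m.

3.67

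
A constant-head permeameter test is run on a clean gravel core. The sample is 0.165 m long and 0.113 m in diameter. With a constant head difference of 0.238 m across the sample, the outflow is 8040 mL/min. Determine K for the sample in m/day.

Cross-sectional area A = π·(d/2)² = π × (0.113/2)² = 0.01003 m².
Convert discharge: 8040 mL/min = 0.0001340 m³/s.
Darcy's law rearranged: K = Q·L / (A·Δh) = 0.0001340 × 0.165 / (0.01003 × 0.238) = 0.009263 m/s = 800.3 m/day.

800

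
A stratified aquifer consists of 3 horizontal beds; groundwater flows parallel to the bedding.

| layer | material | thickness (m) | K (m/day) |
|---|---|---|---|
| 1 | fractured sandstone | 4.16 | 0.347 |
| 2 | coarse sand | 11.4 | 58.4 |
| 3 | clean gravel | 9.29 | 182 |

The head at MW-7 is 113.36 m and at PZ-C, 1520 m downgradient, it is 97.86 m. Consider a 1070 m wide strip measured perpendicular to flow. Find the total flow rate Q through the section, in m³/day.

25700

Flow is parallel to layering, so each bed carries its own Darcy discharge and the transmissivities add.
Σ(K_i·b_i) = 0.347×4.16 + 58.4×11.4 + 182×9.29 = 2358 m²/day.
Hydraulic gradient i = (113.36 − 97.86) / 1520 = 15.5 / 1520 = 0.01020.
Q = Σ(K_i·b_i) · W · i = 2358 × 1070 × 0.01020 = 25728 m³/day.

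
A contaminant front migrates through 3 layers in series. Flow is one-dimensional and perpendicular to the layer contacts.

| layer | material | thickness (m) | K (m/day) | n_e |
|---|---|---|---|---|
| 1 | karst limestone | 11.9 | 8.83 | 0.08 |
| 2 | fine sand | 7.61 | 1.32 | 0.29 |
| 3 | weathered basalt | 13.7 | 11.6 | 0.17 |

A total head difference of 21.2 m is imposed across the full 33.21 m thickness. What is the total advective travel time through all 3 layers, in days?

2.15

With flow normal to the layers, continuity requires the same specific discharge q through every layer.
Σ(b_i/K_i) = 11.9/8.83 + 7.61/1.32 + 13.7/11.6 = 8.294 d.
q = Δh / Σ(b_i/K_i) = 21.2 / 8.294 = 2.556 m/day.
In each layer the seepage velocity is v_i = q/n_i, so the layer transit time is t_i = b_i·n_i / q:
  layer 1 (karst limestone): t_1 = 11.9 × 0.08 / 2.556 = 0.3724 d
  layer 2 (fine sand): t_2 = 7.61 × 0.29 / 2.556 = 0.8634 d
  layer 3 (weathered basalt): t_3 = 13.7 × 0.17 / 2.556 = 0.9112 d
Total t = Σ t_i = 2.147 days.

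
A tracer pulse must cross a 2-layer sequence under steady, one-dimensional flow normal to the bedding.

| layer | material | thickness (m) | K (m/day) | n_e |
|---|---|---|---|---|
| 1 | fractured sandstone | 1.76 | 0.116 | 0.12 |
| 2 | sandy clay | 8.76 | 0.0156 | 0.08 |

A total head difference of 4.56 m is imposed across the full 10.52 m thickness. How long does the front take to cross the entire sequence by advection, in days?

115

With flow normal to the layers, continuity requires the same specific discharge q through every layer.
Σ(b_i/K_i) = 1.76/0.116 + 8.76/0.0156 = 576.7 d.
q = Δh / Σ(b_i/K_i) = 4.56 / 576.7 = 0.007907 m/day.
In each layer the seepage velocity is v_i = q/n_i, so the layer transit time is t_i = b_i·n_i / q:
  layer 1 (fractured sandstone): t_1 = 1.76 × 0.12 / 0.007907 = 26.71 d
  layer 2 (sandy clay): t_2 = 8.76 × 0.08 / 0.007907 = 88.63 d
Total t = Σ t_i = 115.3 days.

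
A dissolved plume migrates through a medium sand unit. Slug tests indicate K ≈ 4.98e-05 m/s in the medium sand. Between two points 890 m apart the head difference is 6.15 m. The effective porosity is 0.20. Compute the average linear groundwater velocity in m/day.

0.149

Convert K: 4.98e-05 m/s × 86400 = 4.303 m/day.
Hydraulic gradient i = Δh / L = 6.15 / 890 = 0.006910.
Darcy flux q = K · i = 4.303 × 0.006910 = 0.02973 m/day.
Seepage velocity v = q / n_e = 0.02973 / 0.20 = 0.1487 m/day.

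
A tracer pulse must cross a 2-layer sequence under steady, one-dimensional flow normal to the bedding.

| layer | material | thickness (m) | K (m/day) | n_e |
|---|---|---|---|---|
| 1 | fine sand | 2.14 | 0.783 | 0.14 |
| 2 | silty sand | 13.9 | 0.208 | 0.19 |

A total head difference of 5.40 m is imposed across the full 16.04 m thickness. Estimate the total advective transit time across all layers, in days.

With flow normal to the layers, continuity requires the same specific discharge q through every layer.
Σ(b_i/K_i) = 2.14/0.783 + 13.9/0.208 = 69.56 d.
q = Δh / Σ(b_i/K_i) = 5.40 / 69.56 = 0.07763 m/day.
In each layer the seepage velocity is v_i = q/n_i, so the layer transit time is t_i = b_i·n_i / q:
  layer 1 (fine sand): t_1 = 2.14 × 0.14 / 0.07763 = 3.859 d
  layer 2 (silty sand): t_2 = 13.9 × 0.19 / 0.07763 = 34.02 d
Total t = Σ t_i = 37.88 days.

37.9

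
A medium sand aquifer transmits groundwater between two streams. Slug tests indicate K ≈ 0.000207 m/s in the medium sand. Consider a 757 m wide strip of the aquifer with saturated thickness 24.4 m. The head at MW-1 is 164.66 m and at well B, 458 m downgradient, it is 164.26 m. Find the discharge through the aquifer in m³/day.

Convert K: 0.000207 m/s × 86400 = 17.88 m/day.
Cross-sectional area A = 757 × 24.4 = 18471 m².
Hydraulic gradient i = (164.66 − 164.26) / 458 = 0.4 / 458 = 0.0008734.
Darcy's law: Q = K · A · i = 17.88 × 18471 × 0.0008734 = 288.5 m³/day.

289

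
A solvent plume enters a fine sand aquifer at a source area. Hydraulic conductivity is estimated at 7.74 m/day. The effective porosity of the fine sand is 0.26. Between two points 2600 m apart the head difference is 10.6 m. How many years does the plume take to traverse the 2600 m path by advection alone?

Hydraulic gradient i = Δh / L = 10.6 / 2600 = 0.004077.
Darcy flux q = K · i = 7.740 × 0.004077 = 0.03156 m/day.
Seepage velocity v = q / n_e = 0.03156 / 0.26 = 0.1214 m/day.
Travel time t = L / v = 2600 / 0.1214 = 21423 days = 58.65 years.

58.7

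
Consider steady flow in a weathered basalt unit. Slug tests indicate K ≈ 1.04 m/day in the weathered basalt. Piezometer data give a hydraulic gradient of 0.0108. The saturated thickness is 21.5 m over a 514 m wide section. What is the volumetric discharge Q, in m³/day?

Cross-sectional area A = 514 × 21.5 = 11051 m².
Hydraulic gradient i = 0.0108.
Darcy's law: Q = K · A · i = 1.040 × 11051 × 0.01080 = 124.1 m³/day.

124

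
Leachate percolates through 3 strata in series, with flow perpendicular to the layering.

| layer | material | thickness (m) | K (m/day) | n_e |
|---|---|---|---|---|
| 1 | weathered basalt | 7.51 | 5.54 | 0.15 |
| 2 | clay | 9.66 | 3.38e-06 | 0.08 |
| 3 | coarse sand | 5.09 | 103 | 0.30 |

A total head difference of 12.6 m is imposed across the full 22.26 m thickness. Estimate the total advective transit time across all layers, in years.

2130

With flow normal to the layers, continuity requires the same specific discharge q through every layer.
Σ(b_i/K_i) = 7.51/5.54 + 9.66/3.38e-06 + 5.09/103 = 2.858e+06 d.
q = Δh / Σ(b_i/K_i) = 12.6 / 2.858e+06 = 4.409e-06 m/day.
In each layer the seepage velocity is v_i = q/n_i, so the layer transit time is t_i = b_i·n_i / q:
  layer 1 (weathered basalt): t_1 = 7.51 × 0.15 / 4.409e-06 = 2.555e+05 d
  layer 2 (clay): t_2 = 9.66 × 0.08 / 4.409e-06 = 1.753e+05 d
  layer 3 (coarse sand): t_3 = 5.09 × 0.30 / 4.409e-06 = 3.464e+05 d
Total t = Σ t_i = 7.772e+05 days = 2128 years.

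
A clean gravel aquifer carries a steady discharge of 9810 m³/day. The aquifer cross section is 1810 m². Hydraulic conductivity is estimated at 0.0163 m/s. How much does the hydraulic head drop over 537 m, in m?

2.07

Convert K: 0.0163 m/s × 86400 = 1408 m/day.
From Q = K·A·i, i = Q / (K·A) = 9810 / (1408 × 1810) = 0.003848.
Head loss Δh = i · L = 0.003848 × 537 = 2.067 m.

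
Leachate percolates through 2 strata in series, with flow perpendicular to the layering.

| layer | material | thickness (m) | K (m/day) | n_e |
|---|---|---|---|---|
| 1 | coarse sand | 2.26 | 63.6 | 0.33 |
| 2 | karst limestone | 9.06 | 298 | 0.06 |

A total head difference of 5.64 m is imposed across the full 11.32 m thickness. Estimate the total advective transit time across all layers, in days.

0.0151

With flow normal to the layers, continuity requires the same specific discharge q through every layer.
Σ(b_i/K_i) = 2.26/63.6 + 9.06/298 = 0.06594 d.
q = Δh / Σ(b_i/K_i) = 5.64 / 0.06594 = 85.54 m/day.
In each layer the seepage velocity is v_i = q/n_i, so the layer transit time is t_i = b_i·n_i / q:
  layer 1 (coarse sand): t_1 = 2.26 × 0.33 / 85.54 = 0.008719 d
  layer 2 (karst limestone): t_2 = 9.06 × 0.06 / 85.54 = 0.006355 d
Total t = Σ t_i = 0.01507 days.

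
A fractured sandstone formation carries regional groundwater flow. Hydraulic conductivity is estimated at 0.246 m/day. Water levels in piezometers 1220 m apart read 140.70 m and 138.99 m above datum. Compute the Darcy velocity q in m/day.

Hydraulic gradient i = (140.70 − 138.99) / 1220 = 1.71 / 1220 = 0.001402.
Specific discharge q = K · i = 0.2460 × 0.001402 = 0.0003448 m/day.

0.000345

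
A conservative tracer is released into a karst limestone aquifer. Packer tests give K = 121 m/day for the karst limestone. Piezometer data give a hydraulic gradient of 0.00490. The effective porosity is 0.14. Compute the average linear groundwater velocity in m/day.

Hydraulic gradient i = 0.00490.
Darcy flux q = K · i = 121.0 × 0.004900 = 0.5929 m/day.
Seepage velocity v = q / n_e = 0.5929 / 0.14 = 4.235 m/day.

4.23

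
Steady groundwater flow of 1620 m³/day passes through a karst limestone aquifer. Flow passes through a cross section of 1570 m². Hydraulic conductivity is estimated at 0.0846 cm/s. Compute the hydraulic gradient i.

Convert K: 0.0846 cm/s × 864 = 73.09 m/day.
From Q = K·A·i, i = Q / (K·A) = 1620 / (73.09 × 1570) = 0.01412.

0.0141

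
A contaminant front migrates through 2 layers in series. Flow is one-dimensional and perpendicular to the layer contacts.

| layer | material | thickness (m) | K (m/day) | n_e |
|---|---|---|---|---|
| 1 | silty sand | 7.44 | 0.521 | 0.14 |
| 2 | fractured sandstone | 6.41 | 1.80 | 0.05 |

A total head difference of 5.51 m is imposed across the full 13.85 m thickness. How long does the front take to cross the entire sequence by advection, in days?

With flow normal to the layers, continuity requires the same specific discharge q through every layer.
Σ(b_i/K_i) = 7.44/0.521 + 6.41/1.80 = 17.84 d.
q = Δh / Σ(b_i/K_i) = 5.51 / 17.84 = 0.3088 m/day.
In each layer the seepage velocity is v_i = q/n_i, so the layer transit time is t_i = b_i·n_i / q:
  layer 1 (silty sand): t_1 = 7.44 × 0.14 / 0.3088 = 3.373 d
  layer 2 (fractured sandstone): t_2 = 6.41 × 0.05 / 0.3088 = 1.038 d
Total t = Σ t_i = 4.410 days.

4.41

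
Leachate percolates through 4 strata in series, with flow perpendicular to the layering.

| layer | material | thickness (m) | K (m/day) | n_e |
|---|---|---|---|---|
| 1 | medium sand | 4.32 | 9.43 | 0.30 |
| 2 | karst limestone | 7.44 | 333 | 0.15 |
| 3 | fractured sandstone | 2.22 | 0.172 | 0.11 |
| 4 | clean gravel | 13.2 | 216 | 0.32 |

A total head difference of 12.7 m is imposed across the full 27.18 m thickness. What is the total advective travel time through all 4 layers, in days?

7.29

With flow normal to the layers, continuity requires the same specific discharge q through every layer.
Σ(b_i/K_i) = 4.32/9.43 + 7.44/333 + 2.22/0.172 + 13.2/216 = 13.45 d.
q = Δh / Σ(b_i/K_i) = 12.7 / 13.45 = 0.9443 m/day.
In each layer the seepage velocity is v_i = q/n_i, so the layer transit time is t_i = b_i·n_i / q:
  layer 1 (medium sand): t_1 = 4.32 × 0.30 / 0.9443 = 1.372 d
  layer 2 (karst limestone): t_2 = 7.44 × 0.15 / 0.9443 = 1.182 d
  layer 3 (fractured sandstone): t_3 = 2.22 × 0.11 / 0.9443 = 0.2586 d
  layer 4 (clean gravel): t_4 = 13.2 × 0.32 / 0.9443 = 4.473 d
Total t = Σ t_i = 7.286 days.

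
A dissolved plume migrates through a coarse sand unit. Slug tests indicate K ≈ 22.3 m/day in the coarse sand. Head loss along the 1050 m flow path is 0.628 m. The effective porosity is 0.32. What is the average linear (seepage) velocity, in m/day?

Hydraulic gradient i = Δh / L = 0.628 / 1050 = 0.0005981.
Darcy flux q = K · i = 22.30 × 0.0005981 = 0.01334 m/day.
Seepage velocity v = q / n_e = 0.01334 / 0.32 = 0.04168 m/day.

0.0417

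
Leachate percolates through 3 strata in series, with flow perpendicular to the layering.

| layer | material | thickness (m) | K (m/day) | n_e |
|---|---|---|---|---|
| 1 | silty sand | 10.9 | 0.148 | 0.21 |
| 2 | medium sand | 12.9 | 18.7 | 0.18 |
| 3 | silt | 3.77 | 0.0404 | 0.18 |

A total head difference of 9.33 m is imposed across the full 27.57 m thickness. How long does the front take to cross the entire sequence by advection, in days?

95.1

With flow normal to the layers, continuity requires the same specific discharge q through every layer.
Σ(b_i/K_i) = 10.9/0.148 + 12.9/18.7 + 3.77/0.0404 = 167.7 d.
q = Δh / Σ(b_i/K_i) = 9.33 / 167.7 = 0.05565 m/day.
In each layer the seepage velocity is v_i = q/n_i, so the layer transit time is t_i = b_i·n_i / q:
  layer 1 (silty sand): t_1 = 10.9 × 0.21 / 0.05565 = 41.13 d
  layer 2 (medium sand): t_2 = 12.9 × 0.18 / 0.05565 = 41.73 d
  layer 3 (silt): t_3 = 3.77 × 0.18 / 0.05565 = 12.19 d
Total t = Σ t_i = 95.05 days.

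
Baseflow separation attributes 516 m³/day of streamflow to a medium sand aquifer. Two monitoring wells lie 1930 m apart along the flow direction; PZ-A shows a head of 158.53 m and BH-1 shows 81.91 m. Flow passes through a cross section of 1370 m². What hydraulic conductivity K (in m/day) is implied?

Hydraulic gradient i = (158.53 − 81.91) / 1930 = 76.62 / 1930 = 0.03970.
From Q = K·A·i, K = Q / (A·i) = 516 / (1370 × 0.03970) = 9.487 m/day.

9.49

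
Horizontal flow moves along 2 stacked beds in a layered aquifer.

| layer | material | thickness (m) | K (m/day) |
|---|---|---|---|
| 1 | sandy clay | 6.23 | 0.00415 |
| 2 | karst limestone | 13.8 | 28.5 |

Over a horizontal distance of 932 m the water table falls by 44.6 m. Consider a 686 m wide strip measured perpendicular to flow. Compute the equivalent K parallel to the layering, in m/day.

Flow is parallel to layering, so each bed carries its own Darcy discharge and the transmissivities add.
Σ(K_i·b_i) = 0.00415×6.23 + 28.5×13.8 = 393.3 m²/day.
Total thickness b = 20.03 m, so K_eq = Σ(K_i·b_i)/b = 19.64 m/day.

19.6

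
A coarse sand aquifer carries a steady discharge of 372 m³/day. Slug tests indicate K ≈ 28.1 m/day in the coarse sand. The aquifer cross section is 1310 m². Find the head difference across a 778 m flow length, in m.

From Q = K·A·i, i = Q / (K·A) = 372 / (28.10 × 1310) = 0.01011.
Head loss Δh = i · L = 0.01011 × 778 = 7.862 m.

7.86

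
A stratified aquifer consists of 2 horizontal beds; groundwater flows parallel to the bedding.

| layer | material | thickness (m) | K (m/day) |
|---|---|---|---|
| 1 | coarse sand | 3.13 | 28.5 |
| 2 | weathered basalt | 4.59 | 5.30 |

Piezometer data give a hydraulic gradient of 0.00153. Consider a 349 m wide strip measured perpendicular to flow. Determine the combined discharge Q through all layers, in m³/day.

60.6

Flow is parallel to layering, so each bed carries its own Darcy discharge and the transmissivities add.
Σ(K_i·b_i) = 28.5×3.13 + 5.30×4.59 = 113.5 m²/day.
Hydraulic gradient i = 0.00153.
Q = Σ(K_i·b_i) · W · i = 113.5 × 349 × 0.001530 = 60.62 m³/day.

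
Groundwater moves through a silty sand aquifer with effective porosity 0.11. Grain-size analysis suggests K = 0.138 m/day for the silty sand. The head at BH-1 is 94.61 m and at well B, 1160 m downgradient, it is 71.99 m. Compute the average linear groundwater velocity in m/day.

Hydraulic gradient i = (94.61 − 71.99) / 1160 = 22.62 / 1160 = 0.01950.
Darcy flux q = K · i = 0.1380 × 0.01950 = 0.002691 m/day.
Seepage velocity v = q / n_e = 0.002691 / 0.11 = 0.02446 m/day.

0.0245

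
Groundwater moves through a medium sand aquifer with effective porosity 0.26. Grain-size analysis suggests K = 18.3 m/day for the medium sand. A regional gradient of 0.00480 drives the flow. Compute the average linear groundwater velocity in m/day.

Hydraulic gradient i = 0.00480.
Darcy flux q = K · i = 18.30 × 0.004800 = 0.08784 m/day.
Seepage velocity v = q / n_e = 0.08784 / 0.26 = 0.3378 m/day.

0.338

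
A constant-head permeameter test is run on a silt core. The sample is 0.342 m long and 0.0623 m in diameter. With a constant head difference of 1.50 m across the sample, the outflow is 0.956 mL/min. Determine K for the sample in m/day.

0.103

Cross-sectional area A = π·(d/2)² = π × (0.0623/2)² = 0.003048 m².
Convert discharge: 0.956 mL/min = 1.593e-08 m³/s.
Darcy's law rearranged: K = Q·L / (A·Δh) = 1.593e-08 × 0.342 / (0.003048 × 1.50) = 1.192e-06 m/s = 0.1030 m/day.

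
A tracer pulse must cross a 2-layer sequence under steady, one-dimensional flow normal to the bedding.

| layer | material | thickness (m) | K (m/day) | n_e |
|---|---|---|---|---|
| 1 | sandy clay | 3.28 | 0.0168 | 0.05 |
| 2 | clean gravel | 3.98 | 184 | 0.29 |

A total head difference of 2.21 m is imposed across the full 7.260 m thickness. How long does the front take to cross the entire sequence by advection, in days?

With flow normal to the layers, continuity requires the same specific discharge q through every layer.
Σ(b_i/K_i) = 3.28/0.0168 + 3.98/184 = 195.3 d.
q = Δh / Σ(b_i/K_i) = 2.21 / 195.3 = 0.01132 m/day.
In each layer the seepage velocity is v_i = q/n_i, so the layer transit time is t_i = b_i·n_i / q:
  layer 1 (sandy clay): t_1 = 3.28 × 0.05 / 0.01132 = 14.49 d
  layer 2 (clean gravel): t_2 = 3.98 × 0.29 / 0.01132 = 102.0 d
Total t = Σ t_i = 116.5 days.

116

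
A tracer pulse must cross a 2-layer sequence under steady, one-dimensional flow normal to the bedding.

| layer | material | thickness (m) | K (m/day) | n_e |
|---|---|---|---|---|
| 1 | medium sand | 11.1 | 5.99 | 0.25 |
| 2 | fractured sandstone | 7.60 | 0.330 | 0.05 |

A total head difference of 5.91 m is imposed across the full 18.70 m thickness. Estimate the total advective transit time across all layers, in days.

With flow normal to the layers, continuity requires the same specific discharge q through every layer.
Σ(b_i/K_i) = 11.1/5.99 + 7.60/0.330 = 24.88 d.
q = Δh / Σ(b_i/K_i) = 5.91 / 24.88 = 0.2375 m/day.
In each layer the seepage velocity is v_i = q/n_i, so the layer transit time is t_i = b_i·n_i / q:
  layer 1 (medium sand): t_1 = 11.1 × 0.25 / 0.2375 = 11.68 d
  layer 2 (fractured sandstone): t_2 = 7.60 × 0.05 / 0.2375 = 1.600 d
Total t = Σ t_i = 13.28 days.

13.3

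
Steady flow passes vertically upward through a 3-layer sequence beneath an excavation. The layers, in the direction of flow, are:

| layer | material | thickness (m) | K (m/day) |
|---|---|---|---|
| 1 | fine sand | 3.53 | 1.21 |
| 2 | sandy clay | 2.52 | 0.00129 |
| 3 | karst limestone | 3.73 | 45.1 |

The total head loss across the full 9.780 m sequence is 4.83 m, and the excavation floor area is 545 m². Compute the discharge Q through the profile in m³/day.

1.35

Flow is perpendicular to layering, so the layers act in series and the equivalent K is the thickness-weighted harmonic mean.
Total thickness L = 3.53 + 2.52 + 3.73 = 9.780 m.
Σ(b_i/K_i) = 3.53/1.21 + 2.52/0.00129 + 3.73/45.1 = 1956 d.
K_eq = L / Σ(b_i/K_i) = 9.780 / 1956 = 0.004999 m/day.
Q = K_eq · A · (Δh/L) = 0.004999 × 545 × (4.83/9.780) = 1.345 m³/day.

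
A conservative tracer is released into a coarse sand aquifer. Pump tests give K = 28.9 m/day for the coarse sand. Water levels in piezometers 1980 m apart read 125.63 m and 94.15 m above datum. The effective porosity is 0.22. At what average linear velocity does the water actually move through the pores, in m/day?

Hydraulic gradient i = (125.63 − 94.15) / 1980 = 31.48 / 1980 = 0.01590.
Darcy flux q = K · i = 28.90 × 0.01590 = 0.4595 m/day.
Seepage velocity v = q / n_e = 0.4595 / 0.22 = 2.089 m/day.

2.09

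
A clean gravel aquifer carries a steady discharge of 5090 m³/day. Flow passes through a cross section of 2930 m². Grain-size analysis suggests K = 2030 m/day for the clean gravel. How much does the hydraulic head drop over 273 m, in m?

0.234

From Q = K·A·i, i = Q / (K·A) = 5090 / (2030 × 2930) = 0.0008558.
Head loss Δh = i · L = 0.0008558 × 273 = 0.2336 m.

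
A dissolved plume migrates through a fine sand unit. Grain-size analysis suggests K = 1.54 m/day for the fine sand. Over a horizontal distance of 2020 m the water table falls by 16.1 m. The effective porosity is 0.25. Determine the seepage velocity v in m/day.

Hydraulic gradient i = Δh / L = 16.1 / 2020 = 0.007970.
Darcy flux q = K · i = 1.540 × 0.007970 = 0.01227 m/day.
Seepage velocity v = q / n_e = 0.01227 / 0.25 = 0.04910 m/day.

0.0491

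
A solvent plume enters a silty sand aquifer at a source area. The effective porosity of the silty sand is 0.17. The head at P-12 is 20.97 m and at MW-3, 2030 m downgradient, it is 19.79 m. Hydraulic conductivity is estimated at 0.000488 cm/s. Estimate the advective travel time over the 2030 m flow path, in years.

Convert K: 0.000488 cm/s × 864 = 0.4216 m/day.
Hydraulic gradient i = (20.97 − 19.79) / 2030 = 1.18 / 2030 = 0.0005813.
Darcy flux q = K · i = 0.4216 × 0.0005813 = 0.0002451 m/day.
Seepage velocity v = q / n_e = 0.0002451 / 0.17 = 0.001442 m/day.
Travel time t = L / v = 2030 / 0.001442 = 1.408e+06 days = 3855 years.

3860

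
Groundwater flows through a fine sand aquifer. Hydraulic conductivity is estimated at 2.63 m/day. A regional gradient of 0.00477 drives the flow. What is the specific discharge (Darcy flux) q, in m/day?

0.0125

Hydraulic gradient i = 0.00477.
Specific discharge q = K · i = 2.630 × 0.004770 = 0.01255 m/day.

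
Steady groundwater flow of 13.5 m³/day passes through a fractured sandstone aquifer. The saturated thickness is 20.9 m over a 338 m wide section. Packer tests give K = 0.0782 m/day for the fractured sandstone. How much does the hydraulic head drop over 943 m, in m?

23.0

Cross-sectional area A = 338 × 20.9 = 7064 m².
From Q = K·A·i, i = Q / (K·A) = 13.5 / (0.07820 × 7064) = 0.02444.
Head loss Δh = i · L = 0.02444 × 943 = 23.04 m.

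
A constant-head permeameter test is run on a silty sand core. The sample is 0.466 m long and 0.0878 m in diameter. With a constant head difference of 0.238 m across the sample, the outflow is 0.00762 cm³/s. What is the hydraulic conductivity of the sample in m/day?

0.213

Cross-sectional area A = π·(d/2)² = π × (0.0878/2)² = 0.006055 m².
Convert discharge: 0.00762 cm³/s = 7.620e-09 m³/s.
Darcy's law rearranged: K = Q·L / (A·Δh) = 7.620e-09 × 0.466 / (0.006055 × 0.238) = 2.464e-06 m/s = 0.2129 m/day.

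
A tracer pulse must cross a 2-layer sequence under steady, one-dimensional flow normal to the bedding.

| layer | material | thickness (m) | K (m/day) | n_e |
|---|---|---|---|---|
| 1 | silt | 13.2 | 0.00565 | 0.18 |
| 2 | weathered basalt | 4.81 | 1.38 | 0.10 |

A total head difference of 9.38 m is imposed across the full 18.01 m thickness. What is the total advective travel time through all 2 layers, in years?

1.95

With flow normal to the layers, continuity requires the same specific discharge q through every layer.
Σ(b_i/K_i) = 13.2/0.00565 + 4.81/1.38 = 2340 d.
q = Δh / Σ(b_i/K_i) = 9.38 / 2340 = 0.004009 m/day.
In each layer the seepage velocity is v_i = q/n_i, so the layer transit time is t_i = b_i·n_i / q:
  layer 1 (silt): t_1 = 13.2 × 0.18 / 0.004009 = 592.7 d
  layer 2 (weathered basalt): t_2 = 4.81 × 0.10 / 0.004009 = 120.0 d
Total t = Σ t_i = 712.7 days = 1.951 years.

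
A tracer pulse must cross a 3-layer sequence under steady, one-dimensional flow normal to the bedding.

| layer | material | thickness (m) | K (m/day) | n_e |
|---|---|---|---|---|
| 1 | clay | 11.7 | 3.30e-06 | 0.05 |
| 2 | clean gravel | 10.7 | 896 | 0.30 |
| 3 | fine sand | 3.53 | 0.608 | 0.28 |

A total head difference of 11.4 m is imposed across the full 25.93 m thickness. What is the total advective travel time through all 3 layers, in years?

4070

With flow normal to the layers, continuity requires the same specific discharge q through every layer.
Σ(b_i/K_i) = 11.7/3.30e-06 + 10.7/896 + 3.53/0.608 = 3.545e+06 d.
q = Δh / Σ(b_i/K_i) = 11.4 / 3.545e+06 = 3.215e-06 m/day.
In each layer the seepage velocity is v_i = q/n_i, so the layer transit time is t_i = b_i·n_i / q:
  layer 1 (clay): t_1 = 11.7 × 0.05 / 3.215e-06 = 1.819e+05 d
  layer 2 (clean gravel): t_2 = 10.7 × 0.30 / 3.215e-06 = 9.983e+05 d
  layer 3 (fine sand): t_3 = 3.53 × 0.28 / 3.215e-06 = 3.074e+05 d
Total t = Σ t_i = 1.488e+06 days = 4073 years.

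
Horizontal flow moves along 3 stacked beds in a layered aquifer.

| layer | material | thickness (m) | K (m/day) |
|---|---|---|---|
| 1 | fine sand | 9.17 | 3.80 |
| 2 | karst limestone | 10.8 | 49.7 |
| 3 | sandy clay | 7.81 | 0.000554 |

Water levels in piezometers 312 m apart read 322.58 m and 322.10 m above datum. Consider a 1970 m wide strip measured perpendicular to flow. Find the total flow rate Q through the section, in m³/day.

1730

Flow is parallel to layering, so each bed carries its own Darcy discharge and the transmissivities add.
Σ(K_i·b_i) = 3.80×9.17 + 49.7×10.8 + 0.000554×7.81 = 571.6 m²/day.
Hydraulic gradient i = (322.58 − 322.10) / 312 = 0.48 / 312 = 0.001538.
Q = Σ(K_i·b_i) · W · i = 571.6 × 1970 × 0.001538 = 1732 m³/day.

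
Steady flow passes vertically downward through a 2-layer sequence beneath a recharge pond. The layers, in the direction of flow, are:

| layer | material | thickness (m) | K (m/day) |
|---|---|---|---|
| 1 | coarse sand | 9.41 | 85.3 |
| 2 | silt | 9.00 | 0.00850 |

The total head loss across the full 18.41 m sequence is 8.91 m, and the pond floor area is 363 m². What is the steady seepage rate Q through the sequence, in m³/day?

Flow is perpendicular to layering, so the layers act in series and the equivalent K is the thickness-weighted harmonic mean.
Total thickness L = 9.41 + 9.00 = 18.41 m.
Σ(b_i/K_i) = 9.41/85.3 + 9.00/0.00850 = 1059 d.
K_eq = L / Σ(b_i/K_i) = 18.41 / 1059 = 0.01739 m/day.
Q = K_eq · A · (Δh/L) = 0.01739 × 363 × (8.91/18.41) = 3.054 m³/day.

3.05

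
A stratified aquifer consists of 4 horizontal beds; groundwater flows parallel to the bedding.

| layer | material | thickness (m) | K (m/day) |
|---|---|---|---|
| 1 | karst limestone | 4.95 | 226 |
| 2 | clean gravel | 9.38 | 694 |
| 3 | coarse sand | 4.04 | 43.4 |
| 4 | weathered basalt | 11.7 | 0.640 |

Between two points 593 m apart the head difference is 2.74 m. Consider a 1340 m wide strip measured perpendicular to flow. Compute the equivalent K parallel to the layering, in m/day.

Flow is parallel to layering, so each bed carries its own Darcy discharge and the transmissivities add.
Σ(K_i·b_i) = 226×4.95 + 694×9.38 + 43.4×4.04 + 0.640×11.7 = 7811 m²/day.
Total thickness b = 30.07 m, so K_eq = Σ(K_i·b_i)/b = 259.8 m/day.

260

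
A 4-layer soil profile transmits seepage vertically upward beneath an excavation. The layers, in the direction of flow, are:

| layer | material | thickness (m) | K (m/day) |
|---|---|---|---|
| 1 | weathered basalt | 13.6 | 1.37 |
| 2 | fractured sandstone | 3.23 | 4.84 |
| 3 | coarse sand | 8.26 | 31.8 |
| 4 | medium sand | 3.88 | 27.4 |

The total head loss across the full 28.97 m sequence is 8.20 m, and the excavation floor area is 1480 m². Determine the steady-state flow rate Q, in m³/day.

1100

Flow is perpendicular to layering, so the layers act in series and the equivalent K is the thickness-weighted harmonic mean.
Total thickness L = 13.6 + 3.23 + 8.26 + 3.88 = 28.97 m.
Σ(b_i/K_i) = 13.6/1.37 + 3.23/4.84 + 8.26/31.8 + 3.88/27.4 = 11.00 d.
K_eq = L / Σ(b_i/K_i) = 28.97 / 11.00 = 2.635 m/day.
Q = K_eq · A · (Δh/L) = 2.635 × 1480 × (8.20/28.97) = 1104 m³/day.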